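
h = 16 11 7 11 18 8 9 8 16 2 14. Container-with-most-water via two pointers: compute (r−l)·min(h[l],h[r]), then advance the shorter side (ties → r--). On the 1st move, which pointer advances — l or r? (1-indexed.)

l=1 r=11: min(16,14)*10=140 best=140 *, r--

r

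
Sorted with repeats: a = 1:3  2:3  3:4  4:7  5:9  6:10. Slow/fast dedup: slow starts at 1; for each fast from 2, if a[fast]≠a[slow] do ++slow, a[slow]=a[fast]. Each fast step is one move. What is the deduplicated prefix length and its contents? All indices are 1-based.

length 5; prefix = [3, 4, 7, 9, 10]

(s=1,f=2) a[fast]=3=a[slow] dup → fast++
(s=1,f=3) a[fast]=4≠a[slow]=3 write a[2]=4 → slow++,fast++
(s=2,f=4) a[fast]=7≠a[slow]=4 write a[3]=7 → slow++,fast++
(s=3,f=5) a[fast]=9≠a[slow]=7 write a[4]=9 → slow++,fast++
(s=4,f=6) a[fast]=10≠a[slow]=9 write a[5]=10 → slow++,fast++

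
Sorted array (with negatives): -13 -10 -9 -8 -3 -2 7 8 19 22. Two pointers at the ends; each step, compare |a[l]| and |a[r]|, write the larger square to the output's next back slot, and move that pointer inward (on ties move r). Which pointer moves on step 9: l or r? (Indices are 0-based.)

l=0 r=9: |-13|<=|22| out[9]=484, r--
l=0 r=8: |-13|<=|19| out[8]=361, r--
l=0 r=7: |-13|>|8| out[7]=169, l++
l=1 r=7: |-10|>|8| out[6]=100, l++
l=2 r=7: |-9|>|8| out[5]=81, l++
l=3 r=7: |-8|<=|8| out[4]=64, r--
l=3 r=6: |-8|>|7| out[3]=64, l++
l=4 r=6: |-3|<=|7| out[2]=49, r--
l=4 r=5: |-3|>|-2| out[1]=9, l++

l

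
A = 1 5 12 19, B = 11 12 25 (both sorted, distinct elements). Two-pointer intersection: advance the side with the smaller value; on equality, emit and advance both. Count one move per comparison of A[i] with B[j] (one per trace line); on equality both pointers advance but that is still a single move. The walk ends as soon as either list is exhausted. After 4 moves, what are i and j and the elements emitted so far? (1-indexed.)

[i=1,j=1] 1<11 → i++
[i=2,j=1] 5<11 → i++
[i=3,j=1] 12>11 → j++
[i=3,j=2] 12==12 emit → i++,j++

i=4, j=3, emitted=[12]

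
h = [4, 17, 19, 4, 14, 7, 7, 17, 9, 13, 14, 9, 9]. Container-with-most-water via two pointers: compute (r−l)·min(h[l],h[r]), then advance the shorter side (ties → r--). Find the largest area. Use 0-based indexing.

l=0 r=12: min(4,9)*12=48 best=48 *, l++
l=1 r=12: min(17,9)*11=99 best=99 *, r--
l=1 r=11: min(17,9)*10=90 best=99, r--
l=1 r=10: min(17,14)*9=126 best=126 *, r--
l=1 r=9: min(17,13)*8=104 best=126, r--
l=1 r=8: min(17,9)*7=63 best=126, r--
l=1 r=7: min(17,17)*6=102 best=126, r--
l=1 r=6: min(17,7)*5=35 best=126, r--
l=1 r=5: min(17,7)*4=28 best=126, r--
l=1 r=4: min(17,14)*3=42 best=126, r--
l=1 r=3: min(17,4)*2=8 best=126, r--
l=1 r=2: min(17,19)*1=17 best=126, l++

max area = 126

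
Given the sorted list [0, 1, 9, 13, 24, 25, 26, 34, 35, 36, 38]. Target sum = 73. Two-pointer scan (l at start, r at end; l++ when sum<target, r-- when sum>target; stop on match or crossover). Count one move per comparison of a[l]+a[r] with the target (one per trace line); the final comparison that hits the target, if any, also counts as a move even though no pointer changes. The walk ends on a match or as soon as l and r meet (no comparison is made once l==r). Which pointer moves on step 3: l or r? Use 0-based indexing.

[0,10] 0+38=38 <73 → l++
[1,10] 1+38=39 <73 → l++
[2,10] 9+38=47 <73 → l++

l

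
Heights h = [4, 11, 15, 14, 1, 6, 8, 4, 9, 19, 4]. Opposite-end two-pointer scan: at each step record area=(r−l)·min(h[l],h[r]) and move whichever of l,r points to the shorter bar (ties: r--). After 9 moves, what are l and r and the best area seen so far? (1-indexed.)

l=9, r=10, best area=105

l=1 r=11: min(4,4)*10=40 best=40 *, r--
l=1 r=10: min(4,19)*9=36 best=40, l++
l=2 r=10: min(11,19)*8=88 best=88 *, l++
l=3 r=10: min(15,19)*7=105 best=105 *, l++
l=4 r=10: min(14,19)*6=84 best=105, l++
l=5 r=10: min(1,19)*5=5 best=105, l++
l=6 r=10: min(6,19)*4=24 best=105, l++
l=7 r=10: min(8,19)*3=24 best=105, l++
l=8 r=10: min(4,19)*2=8 best=105, l++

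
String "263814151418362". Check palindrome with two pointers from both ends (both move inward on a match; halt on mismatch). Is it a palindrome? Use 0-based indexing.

[0,14] '2'=='2' → l++,r--
[1,13] '6'=='6' → l++,r--
[2,12] '3'=='3' → l++,r--
[3,11] '8'=='8' → l++,r--
[4,10] '1'=='1' → l++,r--
[5,9] '4'=='4' → l++,r--
[6,8] '1'=='1' → l++,r--

palindrome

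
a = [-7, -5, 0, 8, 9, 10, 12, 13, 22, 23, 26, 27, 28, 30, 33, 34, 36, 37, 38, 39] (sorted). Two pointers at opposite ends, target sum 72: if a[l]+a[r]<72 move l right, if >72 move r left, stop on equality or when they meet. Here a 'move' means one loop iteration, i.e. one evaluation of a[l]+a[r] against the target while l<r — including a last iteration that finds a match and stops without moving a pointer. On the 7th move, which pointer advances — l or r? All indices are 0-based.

l

[0,19] -7+39=32 <72 → l++
[1,19] -5+39=34 <72 → l++
[2,19] 0+39=39 <72 → l++
[3,19] 8+39=47 <72 → l++
[4,19] 9+39=48 <72 → l++
[5,19] 10+39=49 <72 → l++
[6,19] 12+39=51 <72 → l++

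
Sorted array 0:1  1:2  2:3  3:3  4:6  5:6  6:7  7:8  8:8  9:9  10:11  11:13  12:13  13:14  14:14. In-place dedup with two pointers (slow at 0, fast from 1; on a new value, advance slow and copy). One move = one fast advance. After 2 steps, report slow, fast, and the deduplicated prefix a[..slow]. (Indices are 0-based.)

slow=2, fast=3, prefix=[1, 2, 3]

slow=0 fast=1: a[fast]=2≠a[slow]=1 write a[1]=2, slow++,fast++
slow=1 fast=2: a[fast]=3≠a[slow]=2 write a[2]=3, slow++,fast++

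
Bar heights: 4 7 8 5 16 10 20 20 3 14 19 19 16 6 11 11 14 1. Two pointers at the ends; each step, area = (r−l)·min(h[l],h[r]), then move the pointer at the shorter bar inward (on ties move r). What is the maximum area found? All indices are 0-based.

[0,17] min(4,1)*17=17 best=17 * → r--
[0,16] min(4,14)*16=64 best=64 * → l++
[1,16] min(7,14)*15=105 best=105 * → l++
[2,16] min(8,14)*14=112 best=112 * → l++
[3,16] min(5,14)*13=65 best=112 → l++
[4,16] min(16,14)*12=168 best=168 * → r--
[4,15] min(16,11)*11=121 best=168 → r--
[4,14] min(16,11)*10=110 best=168 → r--
[4,13] min(16,6)*9=54 best=168 → r--
[4,12] min(16,16)*8=128 best=168 → r--
[4,11] min(16,19)*7=112 best=168 → l++
[5,11] min(10,19)*6=60 best=168 → l++
[6,11] min(20,19)*5=95 best=168 → r--
[6,10] min(20,19)*4=76 best=168 → r--
[6,9] min(20,14)*3=42 best=168 → r--
[6,8] min(20,3)*2=6 best=168 → r--
[6,7] min(20,20)*1=20 best=168 → r--

max area = 168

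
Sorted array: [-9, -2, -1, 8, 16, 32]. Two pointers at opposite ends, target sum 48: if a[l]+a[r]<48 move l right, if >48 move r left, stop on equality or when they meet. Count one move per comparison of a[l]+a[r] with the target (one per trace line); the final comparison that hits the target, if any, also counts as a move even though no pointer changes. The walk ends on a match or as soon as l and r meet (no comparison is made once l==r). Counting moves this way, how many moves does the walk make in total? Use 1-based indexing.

5 moves

l=1 r=6: -9+32=23 <48, l++
l=2 r=6: -2+32=30 <48, l++
l=3 r=6: -1+32=31 <48, l++
l=4 r=6: 8+32=40 <48, l++
l=5 r=6: 16+32=48, found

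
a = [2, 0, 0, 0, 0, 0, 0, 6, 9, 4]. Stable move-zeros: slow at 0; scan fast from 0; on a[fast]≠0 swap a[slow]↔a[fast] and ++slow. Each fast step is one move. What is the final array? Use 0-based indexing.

[2, 6, 9, 4, 0, 0, 0, 0, 0, 0]

slow=0 fast=0: a[fast]=2≠0 swap→a[0]=2, slow++,fast++
slow=1 fast=1: a[fast]=0, fast++
slow=1 fast=2: a[fast]=0, fast++
slow=1 fast=3: a[fast]=0, fast++
slow=1 fast=4: a[fast]=0, fast++
slow=1 fast=5: a[fast]=0, fast++
slow=1 fast=6: a[fast]=0, fast++
slow=1 fast=7: a[fast]=6≠0 swap→a[1]=6, slow++,fast++
slow=2 fast=8: a[fast]=9≠0 swap→a[2]=9, slow++,fast++
slow=3 fast=9: a[fast]=4≠0 swap→a[3]=4, slow++,fast++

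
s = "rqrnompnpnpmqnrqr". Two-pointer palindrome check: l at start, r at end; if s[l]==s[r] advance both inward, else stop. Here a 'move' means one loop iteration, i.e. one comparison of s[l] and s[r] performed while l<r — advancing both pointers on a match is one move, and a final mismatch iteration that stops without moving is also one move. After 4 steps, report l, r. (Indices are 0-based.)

[0,16] 'r'=='r' → l++,r--
[1,15] 'q'=='q' → l++,r--
[2,14] 'r'=='r' → l++,r--
[3,13] 'n'=='n' → l++,r--

l=4, r=12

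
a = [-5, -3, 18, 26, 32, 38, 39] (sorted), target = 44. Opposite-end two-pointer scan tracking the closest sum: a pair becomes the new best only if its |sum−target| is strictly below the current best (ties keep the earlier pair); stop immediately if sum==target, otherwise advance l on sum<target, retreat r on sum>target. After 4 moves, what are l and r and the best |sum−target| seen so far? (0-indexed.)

[0,6] -5+39=34 d=10 * → l++
[1,6] -3+39=36 d=8 * → l++
[2,6] 18+39=57 d=13 → r--
[2,5] 18+38=56 d=12 → r--

l=2, r=4, best |Δ|=8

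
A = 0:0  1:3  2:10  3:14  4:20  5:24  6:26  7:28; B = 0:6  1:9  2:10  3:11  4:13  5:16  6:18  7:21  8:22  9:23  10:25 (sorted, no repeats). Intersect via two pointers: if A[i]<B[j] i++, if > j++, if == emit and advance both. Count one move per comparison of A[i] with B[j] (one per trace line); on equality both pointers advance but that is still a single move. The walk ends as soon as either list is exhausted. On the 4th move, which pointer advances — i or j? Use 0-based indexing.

j

i=0 j=0: 0<6, i++
i=1 j=0: 3<6, i++
i=2 j=0: 10>6, j++
i=2 j=1: 10>9, j++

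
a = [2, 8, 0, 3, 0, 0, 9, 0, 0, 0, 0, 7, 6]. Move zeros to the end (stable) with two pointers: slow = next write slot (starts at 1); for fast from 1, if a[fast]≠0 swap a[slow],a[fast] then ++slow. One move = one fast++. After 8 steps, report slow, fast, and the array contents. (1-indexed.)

(s=1,f=1) a[fast]=2≠0 swap→a[1]=2 → slow++,fast++
(s=2,f=2) a[fast]=8≠0 swap→a[2]=8 → slow++,fast++
(s=3,f=3) a[fast]=0 → fast++
(s=3,f=4) a[fast]=3≠0 swap→a[3]=3 → slow++,fast++
(s=4,f=5) a[fast]=0 → fast++
(s=4,f=6) a[fast]=0 → fast++
(s=4,f=7) a[fast]=9≠0 swap→a[4]=9 → slow++,fast++
(s=5,f=8) a[fast]=0 → fast++

slow=5, fast=9, a=[2, 8, 3, 9, 0, 0, 0, 0, 0, 0, 0, 7, 6]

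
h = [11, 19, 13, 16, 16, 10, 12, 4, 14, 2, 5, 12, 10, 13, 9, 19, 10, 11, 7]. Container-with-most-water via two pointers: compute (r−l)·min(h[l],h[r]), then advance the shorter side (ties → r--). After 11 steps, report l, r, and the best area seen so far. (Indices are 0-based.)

l=1, r=8, best area=266

[0,18] min(11,7)*18=126 best=126 * → r--
[0,17] min(11,11)*17=187 best=187 * → r--
[0,16] min(11,10)*16=160 best=187 → r--
[0,15] min(11,19)*15=165 best=187 → l++
[1,15] min(19,19)*14=266 best=266 * → r--
[1,14] min(19,9)*13=117 best=266 → r--
[1,13] min(19,13)*12=156 best=266 → r--
[1,12] min(19,10)*11=110 best=266 → r--
[1,11] min(19,12)*10=120 best=266 → r--
[1,10] min(19,5)*9=45 best=266 → r--
[1,9] min(19,2)*8=16 best=266 → r--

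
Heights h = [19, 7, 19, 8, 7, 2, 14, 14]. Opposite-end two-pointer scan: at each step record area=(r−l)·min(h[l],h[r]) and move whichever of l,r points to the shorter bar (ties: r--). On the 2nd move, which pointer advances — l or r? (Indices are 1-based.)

r

[1,8] min(19,14)*7=98 best=98 * → r--
[1,7] min(19,14)*6=84 best=98 → r--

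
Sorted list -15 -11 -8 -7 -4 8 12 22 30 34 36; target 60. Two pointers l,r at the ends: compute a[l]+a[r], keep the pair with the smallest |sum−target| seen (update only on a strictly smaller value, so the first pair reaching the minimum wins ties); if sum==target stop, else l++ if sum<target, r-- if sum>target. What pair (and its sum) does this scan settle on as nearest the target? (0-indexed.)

[0,10] -15+36=21 d=39 * → l++
[1,10] -11+36=25 d=35 * → l++
[2,10] -8+36=28 d=32 * → l++
[3,10] -7+36=29 d=31 * → l++
[4,10] -4+36=32 d=28 * → l++
[5,10] 8+36=44 d=16 * → l++
[6,10] 12+36=48 d=12 * → l++
[7,10] 22+36=58 d=2 * → l++
[8,10] 30+36=66 d=6 → r--
[8,9] 30+34=64 d=4 → r--

pair (22, 36) with sum 58 (|Δ|=2)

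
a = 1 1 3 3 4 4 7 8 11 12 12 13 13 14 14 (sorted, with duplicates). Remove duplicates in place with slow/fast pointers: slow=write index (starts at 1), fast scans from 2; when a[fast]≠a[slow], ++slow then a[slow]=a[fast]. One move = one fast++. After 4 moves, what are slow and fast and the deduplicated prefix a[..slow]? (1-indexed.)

(s=1,f=2) a[fast]=1=a[slow] dup → fast++
(s=1,f=3) a[fast]=3≠a[slow]=1 write a[2]=3 → slow++,fast++
(s=2,f=4) a[fast]=3=a[slow] dup → fast++
(s=2,f=5) a[fast]=4≠a[slow]=3 write a[3]=4 → slow++,fast++

slow=3, fast=6, prefix=[1, 3, 4]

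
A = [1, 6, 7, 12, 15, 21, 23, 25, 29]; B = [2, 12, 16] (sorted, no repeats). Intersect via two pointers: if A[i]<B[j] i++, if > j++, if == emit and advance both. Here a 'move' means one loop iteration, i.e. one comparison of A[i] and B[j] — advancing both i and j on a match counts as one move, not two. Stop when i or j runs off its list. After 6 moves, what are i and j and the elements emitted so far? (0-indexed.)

[i=0,j=0] 1<2 → i++
[i=1,j=0] 6>2 → j++
[i=1,j=1] 6<12 → i++
[i=2,j=1] 7<12 → i++
[i=3,j=1] 12==12 emit → i++,j++
[i=4,j=2] 15<16 → i++

i=5, j=2, emitted=[12]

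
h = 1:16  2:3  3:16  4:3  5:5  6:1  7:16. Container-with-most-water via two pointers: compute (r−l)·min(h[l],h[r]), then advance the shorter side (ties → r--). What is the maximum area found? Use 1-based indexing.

l=1 r=7: min(16,16)*6=96 best=96 *, r--
l=1 r=6: min(16,1)*5=5 best=96, r--
l=1 r=5: min(16,5)*4=20 best=96, r--
l=1 r=4: min(16,3)*3=9 best=96, r--
l=1 r=3: min(16,16)*2=32 best=96, r--
l=1 r=2: min(16,3)*1=3 best=96, r--

max area = 96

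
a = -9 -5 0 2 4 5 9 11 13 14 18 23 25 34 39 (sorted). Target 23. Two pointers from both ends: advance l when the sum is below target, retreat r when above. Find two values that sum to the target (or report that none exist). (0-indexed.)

[0,14] -9+39=30 >23 → r--
[0,13] -9+34=25 >23 → r--
[0,12] -9+25=16 <23 → l++
[1,12] -5+25=20 <23 → l++
[2,12] 0+25=25 >23 → r--
[2,11] 0+23=23 → found

(0, 23)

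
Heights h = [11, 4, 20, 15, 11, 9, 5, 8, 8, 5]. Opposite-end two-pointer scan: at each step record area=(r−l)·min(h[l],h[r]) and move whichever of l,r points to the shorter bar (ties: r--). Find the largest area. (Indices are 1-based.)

max area = 64

l=1 r=10: min(11,5)*9=45 best=45 *, r--
l=1 r=9: min(11,8)*8=64 best=64 *, r--
l=1 r=8: min(11,8)*7=56 best=64, r--
l=1 r=7: min(11,5)*6=30 best=64, r--
l=1 r=6: min(11,9)*5=45 best=64, r--
l=1 r=5: min(11,11)*4=44 best=64, r--
l=1 r=4: min(11,15)*3=33 best=64, l++
l=2 r=4: min(4,15)*2=8 best=64, l++
l=3 r=4: min(20,15)*1=15 best=64, r--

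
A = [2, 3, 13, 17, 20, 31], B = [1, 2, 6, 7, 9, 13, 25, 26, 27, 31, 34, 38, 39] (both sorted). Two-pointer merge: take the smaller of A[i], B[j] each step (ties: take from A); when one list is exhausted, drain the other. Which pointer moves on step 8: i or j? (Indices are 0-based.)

i

i=0 j=0: A[i]=2>B[j]=1 take 1, j++
i=0 j=1: A[i]=2<=B[j]=2 take 2, i++
i=1 j=1: A[i]=3>B[j]=2 take 2, j++
i=1 j=2: A[i]=3<=B[j]=6 take 3, i++
i=2 j=2: A[i]=13>B[j]=6 take 6, j++
i=2 j=3: A[i]=13>B[j]=7 take 7, j++
i=2 j=4: A[i]=13>B[j]=9 take 9, j++
i=2 j=5: A[i]=13<=B[j]=13 take 13, i++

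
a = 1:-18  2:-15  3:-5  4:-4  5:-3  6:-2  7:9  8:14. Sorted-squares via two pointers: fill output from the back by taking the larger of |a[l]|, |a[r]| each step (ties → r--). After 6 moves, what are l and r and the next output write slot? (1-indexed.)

l=1 r=8: |-18|>|14| out[8]=324, l++
l=2 r=8: |-15|>|14| out[7]=225, l++
l=3 r=8: |-5|<=|14| out[6]=196, r--
l=3 r=7: |-5|<=|9| out[5]=81, r--
l=3 r=6: |-5|>|-2| out[4]=25, l++
l=4 r=6: |-4|>|-2| out[3]=16, l++

l=5, r=6, next write slot=2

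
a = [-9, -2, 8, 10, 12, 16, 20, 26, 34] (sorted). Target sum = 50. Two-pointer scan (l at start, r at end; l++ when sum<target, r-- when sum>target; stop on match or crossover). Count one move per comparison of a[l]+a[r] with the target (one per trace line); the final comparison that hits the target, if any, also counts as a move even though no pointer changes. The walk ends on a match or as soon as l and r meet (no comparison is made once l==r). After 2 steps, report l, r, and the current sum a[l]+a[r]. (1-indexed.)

[1,9] -9+34=25 <50 → l++
[2,9] -2+34=32 <50 → l++

l=3, r=9, sum=42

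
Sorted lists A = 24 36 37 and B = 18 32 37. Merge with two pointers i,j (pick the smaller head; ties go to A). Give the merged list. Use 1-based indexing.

i=1 j=1: A[i]=24>B[j]=18 take 18, j++
i=1 j=2: A[i]=24<=B[j]=32 take 24, i++
i=2 j=2: A[i]=36>B[j]=32 take 32, j++
i=2 j=3: A[i]=36<=B[j]=37 take 36, i++
i=3 j=3: A[i]=37<=B[j]=37 take 37, i++
i=4 j=3: A done, take B[j]=37, j++

[18, 24, 32, 36, 37, 37]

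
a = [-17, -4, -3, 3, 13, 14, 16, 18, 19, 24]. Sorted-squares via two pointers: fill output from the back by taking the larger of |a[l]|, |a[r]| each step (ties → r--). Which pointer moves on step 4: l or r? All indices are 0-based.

l

l=0 r=9: |-17|<=|24| out[9]=576, r--
l=0 r=8: |-17|<=|19| out[8]=361, r--
l=0 r=7: |-17|<=|18| out[7]=324, r--
l=0 r=6: |-17|>|16| out[6]=289, l++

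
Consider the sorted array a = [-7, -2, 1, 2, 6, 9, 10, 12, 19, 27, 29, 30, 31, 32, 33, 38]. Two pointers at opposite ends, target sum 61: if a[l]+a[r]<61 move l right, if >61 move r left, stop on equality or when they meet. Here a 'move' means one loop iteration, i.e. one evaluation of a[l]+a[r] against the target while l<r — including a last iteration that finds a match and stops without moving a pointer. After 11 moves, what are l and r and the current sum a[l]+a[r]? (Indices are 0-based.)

l=10, r=14, sum=62

l=0 r=15: -7+38=31 <61, l++
l=1 r=15: -2+38=36 <61, l++
l=2 r=15: 1+38=39 <61, l++
l=3 r=15: 2+38=40 <61, l++
l=4 r=15: 6+38=44 <61, l++
l=5 r=15: 9+38=47 <61, l++
l=6 r=15: 10+38=48 <61, l++
l=7 r=15: 12+38=50 <61, l++
l=8 r=15: 19+38=57 <61, l++
l=9 r=15: 27+38=65 >61, r--
l=9 r=14: 27+33=60 <61, l++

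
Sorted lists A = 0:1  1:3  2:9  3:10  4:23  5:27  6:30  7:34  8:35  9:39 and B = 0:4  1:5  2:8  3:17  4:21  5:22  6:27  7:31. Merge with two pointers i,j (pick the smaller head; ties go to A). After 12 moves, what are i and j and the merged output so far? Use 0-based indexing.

i=6, j=6, merged so far=[1, 3, 4, 5, 8, 9, 10, 17, 21, 22, 23, 27]

[i=0,j=0] A[i]=1<=B[j]=4 take 1 → i++
[i=1,j=0] A[i]=3<=B[j]=4 take 3 → i++
[i=2,j=0] A[i]=9>B[j]=4 take 4 → j++
[i=2,j=1] A[i]=9>B[j]=5 take 5 → j++
[i=2,j=2] A[i]=9>B[j]=8 take 8 → j++
[i=2,j=3] A[i]=9<=B[j]=17 take 9 → i++
[i=3,j=3] A[i]=10<=B[j]=17 take 10 → i++
[i=4,j=3] A[i]=23>B[j]=17 take 17 → j++
[i=4,j=4] A[i]=23>B[j]=21 take 21 → j++
[i=4,j=5] A[i]=23>B[j]=22 take 22 → j++
[i=4,j=6] A[i]=23<=B[j]=27 take 23 → i++
[i=5,j=6] A[i]=27<=B[j]=27 take 27 → i++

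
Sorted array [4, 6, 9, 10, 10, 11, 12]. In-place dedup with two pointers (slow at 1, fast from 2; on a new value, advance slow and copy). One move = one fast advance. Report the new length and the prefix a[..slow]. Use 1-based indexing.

(s=1,f=2) a[fast]=6≠a[slow]=4 write a[2]=6 → slow++,fast++
(s=2,f=3) a[fast]=9≠a[slow]=6 write a[3]=9 → slow++,fast++
(s=3,f=4) a[fast]=10≠a[slow]=9 write a[4]=10 → slow++,fast++
(s=4,f=5) a[fast]=10=a[slow] dup → fast++
(s=4,f=6) a[fast]=11≠a[slow]=10 write a[5]=11 → slow++,fast++
(s=5,f=7) a[fast]=12≠a[slow]=11 write a[6]=12 → slow++,fast++

length 6; prefix = [4, 6, 9, 10, 11, 12]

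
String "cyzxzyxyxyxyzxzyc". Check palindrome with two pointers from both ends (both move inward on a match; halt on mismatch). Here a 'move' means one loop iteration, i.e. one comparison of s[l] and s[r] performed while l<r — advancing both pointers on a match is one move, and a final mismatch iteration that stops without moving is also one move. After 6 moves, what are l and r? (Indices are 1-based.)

l=1 r=17: 'c'=='c', l++,r--
l=2 r=16: 'y'=='y', l++,r--
l=3 r=15: 'z'=='z', l++,r--
l=4 r=14: 'x'=='x', l++,r--
l=5 r=13: 'z'=='z', l++,r--
l=6 r=12: 'y'=='y', l++,r--

l=7, r=11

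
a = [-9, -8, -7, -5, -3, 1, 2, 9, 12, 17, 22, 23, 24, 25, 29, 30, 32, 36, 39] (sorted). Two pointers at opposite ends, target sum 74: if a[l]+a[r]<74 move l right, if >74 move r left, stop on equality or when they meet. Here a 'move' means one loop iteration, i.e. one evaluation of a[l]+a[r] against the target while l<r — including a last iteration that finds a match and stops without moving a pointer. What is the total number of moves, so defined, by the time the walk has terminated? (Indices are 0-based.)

[0,18] -9+39=30 <74 → l++
[1,18] -8+39=31 <74 → l++
[2,18] -7+39=32 <74 → l++
[3,18] -5+39=34 <74 → l++
[4,18] -3+39=36 <74 → l++
[5,18] 1+39=40 <74 → l++
[6,18] 2+39=41 <74 → l++
[7,18] 9+39=48 <74 → l++
[8,18] 12+39=51 <74 → l++
[9,18] 17+39=56 <74 → l++
[10,18] 22+39=61 <74 → l++
[11,18] 23+39=62 <74 → l++
[12,18] 24+39=63 <74 → l++
[13,18] 25+39=64 <74 → l++
[14,18] 29+39=68 <74 → l++
[15,18] 30+39=69 <74 → l++
[16,18] 32+39=71 <74 → l++
[17,18] 36+39=75 >74 → r--

18 moves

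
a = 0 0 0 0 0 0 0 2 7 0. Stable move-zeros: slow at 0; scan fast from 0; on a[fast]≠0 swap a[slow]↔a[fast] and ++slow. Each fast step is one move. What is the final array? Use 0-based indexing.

[2, 7, 0, 0, 0, 0, 0, 0, 0, 0]

(s=0,f=0) a[fast]=0 → fast++
(s=0,f=1) a[fast]=0 → fast++
(s=0,f=2) a[fast]=0 → fast++
(s=0,f=3) a[fast]=0 → fast++
(s=0,f=4) a[fast]=0 → fast++
(s=0,f=5) a[fast]=0 → fast++
(s=0,f=6) a[fast]=0 → fast++
(s=0,f=7) a[fast]=2≠0 swap→a[0]=2 → slow++,fast++
(s=1,f=8) a[fast]=7≠0 swap→a[1]=7 → slow++,fast++
(s=2,f=9) a[fast]=0 → fast++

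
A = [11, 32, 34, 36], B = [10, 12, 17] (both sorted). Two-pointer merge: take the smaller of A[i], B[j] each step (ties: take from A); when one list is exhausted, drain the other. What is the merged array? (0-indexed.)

i=0 j=0: A[i]=11>B[j]=10 take 10, j++
i=0 j=1: A[i]=11<=B[j]=12 take 11, i++
i=1 j=1: A[i]=32>B[j]=12 take 12, j++
i=1 j=2: A[i]=32>B[j]=17 take 17, j++
i=1 j=3: B done, take A[i]=32, i++
i=2 j=3: B done, take A[i]=34, i++
i=3 j=3: B done, take A[i]=36, i++

[10, 11, 12, 17, 32, 34, 36]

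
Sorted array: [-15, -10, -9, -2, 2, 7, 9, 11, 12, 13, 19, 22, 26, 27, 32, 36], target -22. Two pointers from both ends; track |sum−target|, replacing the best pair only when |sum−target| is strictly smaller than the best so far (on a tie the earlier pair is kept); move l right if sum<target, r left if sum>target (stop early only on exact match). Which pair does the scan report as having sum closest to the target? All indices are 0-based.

l=0 r=15: -15+36=21 d=43 *, r--
l=0 r=14: -15+32=17 d=39 *, r--
l=0 r=13: -15+27=12 d=34 *, r--
l=0 r=12: -15+26=11 d=33 *, r--
l=0 r=11: -15+22=7 d=29 *, r--
l=0 r=10: -15+19=4 d=26 *, r--
l=0 r=9: -15+13=-2 d=20 *, r--
l=0 r=8: -15+12=-3 d=19 *, r--
l=0 r=7: -15+11=-4 d=18 *, r--
l=0 r=6: -15+9=-6 d=16 *, r--
l=0 r=5: -15+7=-8 d=14 *, r--
l=0 r=4: -15+2=-13 d=9 *, r--
l=0 r=3: -15+-2=-17 d=5 *, r--
l=0 r=2: -15+-9=-24 d=2 *, l++
l=1 r=2: -10+-9=-19 d=3, r--

pair (-15, -9) with sum -24 (|Δ|=2)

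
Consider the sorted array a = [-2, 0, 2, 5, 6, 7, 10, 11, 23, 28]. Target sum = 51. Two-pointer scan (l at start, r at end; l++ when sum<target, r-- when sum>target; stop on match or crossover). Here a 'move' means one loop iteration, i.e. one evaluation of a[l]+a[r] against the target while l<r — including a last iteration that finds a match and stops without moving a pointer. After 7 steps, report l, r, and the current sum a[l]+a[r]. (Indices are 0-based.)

l=7, r=9, sum=39

l=0 r=9: -2+28=26 <51, l++
l=1 r=9: 0+28=28 <51, l++
l=2 r=9: 2+28=30 <51, l++
l=3 r=9: 5+28=33 <51, l++
l=4 r=9: 6+28=34 <51, l++
l=5 r=9: 7+28=35 <51, l++
l=6 r=9: 10+28=38 <51, l++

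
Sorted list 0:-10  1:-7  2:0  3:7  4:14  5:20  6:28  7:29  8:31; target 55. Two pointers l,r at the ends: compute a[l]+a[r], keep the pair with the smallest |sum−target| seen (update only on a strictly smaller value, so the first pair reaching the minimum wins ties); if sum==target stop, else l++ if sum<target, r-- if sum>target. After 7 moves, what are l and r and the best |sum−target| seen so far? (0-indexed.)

[0,8] -10+31=21 d=34 * → l++
[1,8] -7+31=24 d=31 * → l++
[2,8] 0+31=31 d=24 * → l++
[3,8] 7+31=38 d=17 * → l++
[4,8] 14+31=45 d=10 * → l++
[5,8] 20+31=51 d=4 * → l++
[6,8] 28+31=59 d=4 → r--

l=6, r=7, best |Δ|=4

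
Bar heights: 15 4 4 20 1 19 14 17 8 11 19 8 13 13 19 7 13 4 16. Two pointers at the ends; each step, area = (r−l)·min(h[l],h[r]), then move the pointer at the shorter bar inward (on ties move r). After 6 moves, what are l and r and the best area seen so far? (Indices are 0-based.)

[0,18] min(15,16)*18=270 best=270 * → l++
[1,18] min(4,16)*17=68 best=270 → l++
[2,18] min(4,16)*16=64 best=270 → l++
[3,18] min(20,16)*15=240 best=270 → r--
[3,17] min(20,4)*14=56 best=270 → r--
[3,16] min(20,13)*13=169 best=270 → r--

l=3, r=15, best area=270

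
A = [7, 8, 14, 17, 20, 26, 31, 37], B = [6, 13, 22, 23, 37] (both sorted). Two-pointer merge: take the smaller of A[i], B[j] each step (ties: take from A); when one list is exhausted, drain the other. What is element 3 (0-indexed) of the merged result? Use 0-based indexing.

[i=0,j=0] A[i]=7>B[j]=6 take 6 → j++
[i=0,j=1] A[i]=7<=B[j]=13 take 7 → i++
[i=1,j=1] A[i]=8<=B[j]=13 take 8 → i++
[i=2,j=1] A[i]=14>B[j]=13 take 13 → j++
[i=2,j=2] A[i]=14<=B[j]=22 take 14 → i++
[i=3,j=2] A[i]=17<=B[j]=22 take 17 → i++
[i=4,j=2] A[i]=20<=B[j]=22 take 20 → i++
[i=5,j=2] A[i]=26>B[j]=22 take 22 → j++
[i=5,j=3] A[i]=26>B[j]=23 take 23 → j++
[i=5,j=4] A[i]=26<=B[j]=37 take 26 → i++
[i=6,j=4] A[i]=31<=B[j]=37 take 31 → i++
[i=7,j=4] A[i]=37<=B[j]=37 take 37 → i++
[i=8,j=4] A done, take B[j]=37 → j++

merged[3] = 13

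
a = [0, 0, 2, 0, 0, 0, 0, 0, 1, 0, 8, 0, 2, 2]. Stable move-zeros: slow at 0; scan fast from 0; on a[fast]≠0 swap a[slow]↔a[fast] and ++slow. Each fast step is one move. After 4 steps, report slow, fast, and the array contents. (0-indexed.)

(s=0,f=0) a[fast]=0 → fast++
(s=0,f=1) a[fast]=0 → fast++
(s=0,f=2) a[fast]=2≠0 swap→a[0]=2 → slow++,fast++
(s=1,f=3) a[fast]=0 → fast++

slow=1, fast=4, a=[2, 0, 0, 0, 0, 0, 0, 0, 1, 0, 8, 0, 2, 2]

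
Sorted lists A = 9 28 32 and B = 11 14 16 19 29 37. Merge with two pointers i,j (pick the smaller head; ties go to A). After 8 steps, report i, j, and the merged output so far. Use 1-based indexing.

i=4, j=6, merged so far=[9, 11, 14, 16, 19, 28, 29, 32]

i=1 j=1: A[i]=9<=B[j]=11 take 9, i++
i=2 j=1: A[i]=28>B[j]=11 take 11, j++
i=2 j=2: A[i]=28>B[j]=14 take 14, j++
i=2 j=3: A[i]=28>B[j]=16 take 16, j++
i=2 j=4: A[i]=28>B[j]=19 take 19, j++
i=2 j=5: A[i]=28<=B[j]=29 take 28, i++
i=3 j=5: A[i]=32>B[j]=29 take 29, j++
i=3 j=6: A[i]=32<=B[j]=37 take 32, i++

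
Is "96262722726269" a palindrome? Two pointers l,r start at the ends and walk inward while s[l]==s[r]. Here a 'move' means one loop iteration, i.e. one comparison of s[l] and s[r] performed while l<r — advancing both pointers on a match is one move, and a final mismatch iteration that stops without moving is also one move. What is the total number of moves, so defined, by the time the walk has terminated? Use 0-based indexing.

7 moves

l=0 r=13: '9'=='9', l++,r--
l=1 r=12: '6'=='6', l++,r--
l=2 r=11: '2'=='2', l++,r--
l=3 r=10: '6'=='6', l++,r--
l=4 r=9: '2'=='2', l++,r--
l=5 r=8: '7'=='7', l++,r--
l=6 r=7: '2'=='2', l++,r--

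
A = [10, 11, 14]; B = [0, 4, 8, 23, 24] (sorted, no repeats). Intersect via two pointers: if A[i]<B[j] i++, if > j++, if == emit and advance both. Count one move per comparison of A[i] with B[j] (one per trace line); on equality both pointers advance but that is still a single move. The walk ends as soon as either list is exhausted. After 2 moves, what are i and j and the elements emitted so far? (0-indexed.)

[i=0,j=0] 10>0 → j++
[i=0,j=1] 10>4 → j++

i=0, j=2, emitted=[]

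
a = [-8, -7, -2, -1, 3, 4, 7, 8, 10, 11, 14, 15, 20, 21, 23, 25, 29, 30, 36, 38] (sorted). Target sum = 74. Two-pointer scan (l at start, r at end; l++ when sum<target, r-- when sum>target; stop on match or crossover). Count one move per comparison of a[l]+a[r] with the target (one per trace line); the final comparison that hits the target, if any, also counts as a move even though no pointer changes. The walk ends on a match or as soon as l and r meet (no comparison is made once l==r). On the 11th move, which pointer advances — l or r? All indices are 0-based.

l

[0,19] -8+38=30 <74 → l++
[1,19] -7+38=31 <74 → l++
[2,19] -2+38=36 <74 → l++
[3,19] -1+38=37 <74 → l++
[4,19] 3+38=41 <74 → l++
[5,19] 4+38=42 <74 → l++
[6,19] 7+38=45 <74 → l++
[7,19] 8+38=46 <74 → l++
[8,19] 10+38=48 <74 → l++
[9,19] 11+38=49 <74 → l++
[10,19] 14+38=52 <74 → l++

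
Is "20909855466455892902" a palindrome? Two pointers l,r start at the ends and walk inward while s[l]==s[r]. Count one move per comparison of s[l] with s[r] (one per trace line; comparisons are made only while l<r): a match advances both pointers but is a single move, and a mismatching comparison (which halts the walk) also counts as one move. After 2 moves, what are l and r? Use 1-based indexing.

l=3, r=18

l=1 r=20: '2'=='2', l++,r--
l=2 r=19: '0'=='0', l++,r--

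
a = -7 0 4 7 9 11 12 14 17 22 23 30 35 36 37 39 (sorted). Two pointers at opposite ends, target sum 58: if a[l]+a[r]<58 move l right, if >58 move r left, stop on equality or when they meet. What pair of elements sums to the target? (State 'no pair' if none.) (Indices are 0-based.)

l=0 r=15: -7+39=32 <58, l++
l=1 r=15: 0+39=39 <58, l++
l=2 r=15: 4+39=43 <58, l++
l=3 r=15: 7+39=46 <58, l++
l=4 r=15: 9+39=48 <58, l++
l=5 r=15: 11+39=50 <58, l++
l=6 r=15: 12+39=51 <58, l++
l=7 r=15: 14+39=53 <58, l++
l=8 r=15: 17+39=56 <58, l++
l=9 r=15: 22+39=61 >58, r--
l=9 r=14: 22+37=59 >58, r--
l=9 r=13: 22+36=58, found

(22, 36)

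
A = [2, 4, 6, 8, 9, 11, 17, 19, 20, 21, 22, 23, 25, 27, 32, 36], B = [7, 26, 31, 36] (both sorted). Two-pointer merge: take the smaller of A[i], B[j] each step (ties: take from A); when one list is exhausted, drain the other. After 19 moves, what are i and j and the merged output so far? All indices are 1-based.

i=17, j=4, merged so far=[2, 4, 6, 7, 8, 9, 11, 17, 19, 20, 21, 22, 23, 25, 26, 27, 31, 32, 36]

[i=1,j=1] A[i]=2<=B[j]=7 take 2 → i++
[i=2,j=1] A[i]=4<=B[j]=7 take 4 → i++
[i=3,j=1] A[i]=6<=B[j]=7 take 6 → i++
[i=4,j=1] A[i]=8>B[j]=7 take 7 → j++
[i=4,j=2] A[i]=8<=B[j]=26 take 8 → i++
[i=5,j=2] A[i]=9<=B[j]=26 take 9 → i++
[i=6,j=2] A[i]=11<=B[j]=26 take 11 → i++
[i=7,j=2] A[i]=17<=B[j]=26 take 17 → i++
[i=8,j=2] A[i]=19<=B[j]=26 take 19 → i++
[i=9,j=2] A[i]=20<=B[j]=26 take 20 → i++
[i=10,j=2] A[i]=21<=B[j]=26 take 21 → i++
[i=11,j=2] A[i]=22<=B[j]=26 take 22 → i++
[i=12,j=2] A[i]=23<=B[j]=26 take 23 → i++
[i=13,j=2] A[i]=25<=B[j]=26 take 25 → i++
[i=14,j=2] A[i]=27>B[j]=26 take 26 → j++
[i=14,j=3] A[i]=27<=B[j]=31 take 27 → i++
[i=15,j=3] A[i]=32>B[j]=31 take 31 → j++
[i=15,j=4] A[i]=32<=B[j]=36 take 32 → i++
[i=16,j=4] A[i]=36<=B[j]=36 take 36 → i++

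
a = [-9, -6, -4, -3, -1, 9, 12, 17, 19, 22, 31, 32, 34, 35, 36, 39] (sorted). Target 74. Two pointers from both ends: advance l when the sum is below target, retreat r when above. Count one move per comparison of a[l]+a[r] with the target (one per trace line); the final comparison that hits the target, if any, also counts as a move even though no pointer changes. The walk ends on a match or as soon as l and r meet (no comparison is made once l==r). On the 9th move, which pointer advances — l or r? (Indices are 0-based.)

l

[0,15] -9+39=30 <74 → l++
[1,15] -6+39=33 <74 → l++
[2,15] -4+39=35 <74 → l++
[3,15] -3+39=36 <74 → l++
[4,15] -1+39=38 <74 → l++
[5,15] 9+39=48 <74 → l++
[6,15] 12+39=51 <74 → l++
[7,15] 17+39=56 <74 → l++
[8,15] 19+39=58 <74 → l++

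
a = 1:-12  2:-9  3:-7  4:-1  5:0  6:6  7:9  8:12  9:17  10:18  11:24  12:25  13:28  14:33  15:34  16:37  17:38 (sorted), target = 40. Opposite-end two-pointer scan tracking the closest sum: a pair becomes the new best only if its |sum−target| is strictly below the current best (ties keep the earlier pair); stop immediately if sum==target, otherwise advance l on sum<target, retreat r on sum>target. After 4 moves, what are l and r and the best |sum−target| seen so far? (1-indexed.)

l=5, r=17, best |Δ|=3

l=1 r=17: -12+38=26 d=14 *, l++
l=2 r=17: -9+38=29 d=11 *, l++
l=3 r=17: -7+38=31 d=9 *, l++
l=4 r=17: -1+38=37 d=3 *, l++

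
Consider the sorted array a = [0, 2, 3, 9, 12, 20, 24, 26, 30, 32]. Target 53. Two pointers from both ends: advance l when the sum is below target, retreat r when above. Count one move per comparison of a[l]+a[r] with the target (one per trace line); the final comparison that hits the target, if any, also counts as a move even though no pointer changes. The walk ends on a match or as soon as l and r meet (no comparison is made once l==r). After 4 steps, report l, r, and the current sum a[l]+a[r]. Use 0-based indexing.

l=4, r=9, sum=44

l=0 r=9: 0+32=32 <53, l++
l=1 r=9: 2+32=34 <53, l++
l=2 r=9: 3+32=35 <53, l++
l=3 r=9: 9+32=41 <53, l++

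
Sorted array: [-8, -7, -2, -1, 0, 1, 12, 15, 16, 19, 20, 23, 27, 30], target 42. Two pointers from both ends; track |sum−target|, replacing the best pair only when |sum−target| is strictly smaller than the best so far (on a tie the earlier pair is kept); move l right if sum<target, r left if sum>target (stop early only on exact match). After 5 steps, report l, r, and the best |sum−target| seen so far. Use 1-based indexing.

[1,14] -8+30=22 d=20 * → l++
[2,14] -7+30=23 d=19 * → l++
[3,14] -2+30=28 d=14 * → l++
[4,14] -1+30=29 d=13 * → l++
[5,14] 0+30=30 d=12 * → l++

l=6, r=14, best |Δ|=12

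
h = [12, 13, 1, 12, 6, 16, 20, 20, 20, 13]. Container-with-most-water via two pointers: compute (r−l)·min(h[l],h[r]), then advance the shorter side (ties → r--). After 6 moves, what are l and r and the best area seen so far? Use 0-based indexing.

[0,9] min(12,13)*9=108 best=108 * → l++
[1,9] min(13,13)*8=104 best=108 → r--
[1,8] min(13,20)*7=91 best=108 → l++
[2,8] min(1,20)*6=6 best=108 → l++
[3,8] min(12,20)*5=60 best=108 → l++
[4,8] min(6,20)*4=24 best=108 → l++

l=5, r=8, best area=108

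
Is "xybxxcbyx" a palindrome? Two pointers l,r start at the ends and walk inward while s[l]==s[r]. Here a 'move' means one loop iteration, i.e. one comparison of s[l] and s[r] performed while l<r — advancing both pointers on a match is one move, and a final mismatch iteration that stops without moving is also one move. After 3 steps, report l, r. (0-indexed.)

[0,8] 'x'=='x' → l++,r--
[1,7] 'y'=='y' → l++,r--
[2,6] 'b'=='b' → l++,r--

l=3, r=5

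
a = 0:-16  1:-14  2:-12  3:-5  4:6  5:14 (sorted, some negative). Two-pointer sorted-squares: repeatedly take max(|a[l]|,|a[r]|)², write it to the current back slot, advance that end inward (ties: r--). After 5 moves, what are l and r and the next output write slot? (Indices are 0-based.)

l=3, r=3, next write slot=0

[0,5] |-16|>|14| out[5]=256 → l++
[1,5] |-14|<=|14| out[4]=196 → r--
[1,4] |-14|>|6| out[3]=196 → l++
[2,4] |-12|>|6| out[2]=144 → l++
[3,4] |-5|<=|6| out[1]=36 → r--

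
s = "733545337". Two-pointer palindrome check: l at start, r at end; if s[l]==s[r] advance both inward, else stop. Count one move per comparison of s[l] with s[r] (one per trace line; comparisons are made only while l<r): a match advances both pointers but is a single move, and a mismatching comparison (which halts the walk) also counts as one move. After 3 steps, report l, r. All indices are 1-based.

l=4, r=6

l=1 r=9: '7'=='7', l++,r--
l=2 r=8: '3'=='3', l++,r--
l=3 r=7: '3'=='3', l++,r--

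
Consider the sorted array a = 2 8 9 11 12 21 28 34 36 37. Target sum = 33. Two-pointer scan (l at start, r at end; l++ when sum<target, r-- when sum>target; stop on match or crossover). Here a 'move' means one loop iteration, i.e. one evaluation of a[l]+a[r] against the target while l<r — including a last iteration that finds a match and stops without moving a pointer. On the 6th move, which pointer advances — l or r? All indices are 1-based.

[1,10] 2+37=39 >33 → r--
[1,9] 2+36=38 >33 → r--
[1,8] 2+34=36 >33 → r--
[1,7] 2+28=30 <33 → l++
[2,7] 8+28=36 >33 → r--
[2,6] 8+21=29 <33 → l++

l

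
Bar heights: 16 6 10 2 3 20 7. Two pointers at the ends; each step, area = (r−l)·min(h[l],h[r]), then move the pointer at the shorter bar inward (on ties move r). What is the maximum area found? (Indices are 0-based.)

l=0 r=6: min(16,7)*6=42 best=42 *, r--
l=0 r=5: min(16,20)*5=80 best=80 *, l++
l=1 r=5: min(6,20)*4=24 best=80, l++
l=2 r=5: min(10,20)*3=30 best=80, l++
l=3 r=5: min(2,20)*2=4 best=80, l++
l=4 r=5: min(3,20)*1=3 best=80, l++

max area = 80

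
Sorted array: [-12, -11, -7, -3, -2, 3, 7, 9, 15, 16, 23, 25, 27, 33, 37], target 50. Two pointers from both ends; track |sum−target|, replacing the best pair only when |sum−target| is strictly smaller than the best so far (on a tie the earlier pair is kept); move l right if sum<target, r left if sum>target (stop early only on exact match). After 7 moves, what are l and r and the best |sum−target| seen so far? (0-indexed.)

l=0 r=14: -12+37=25 d=25 *, l++
l=1 r=14: -11+37=26 d=24 *, l++
l=2 r=14: -7+37=30 d=20 *, l++
l=3 r=14: -3+37=34 d=16 *, l++
l=4 r=14: -2+37=35 d=15 *, l++
l=5 r=14: 3+37=40 d=10 *, l++
l=6 r=14: 7+37=44 d=6 *, l++

l=7, r=14, best |Δ|=6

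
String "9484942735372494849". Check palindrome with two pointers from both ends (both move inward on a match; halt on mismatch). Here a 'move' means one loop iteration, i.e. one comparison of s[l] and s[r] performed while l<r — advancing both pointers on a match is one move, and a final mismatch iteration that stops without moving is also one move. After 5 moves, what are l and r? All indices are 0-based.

[0,18] '9'=='9' → l++,r--
[1,17] '4'=='4' → l++,r--
[2,16] '8'=='8' → l++,r--
[3,15] '4'=='4' → l++,r--
[4,14] '9'=='9' → l++,r--

l=5, r=13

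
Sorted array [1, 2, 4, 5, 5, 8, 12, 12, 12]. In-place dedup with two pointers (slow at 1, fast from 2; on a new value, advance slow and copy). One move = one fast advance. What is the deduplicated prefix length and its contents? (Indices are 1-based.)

length 6; prefix = [1, 2, 4, 5, 8, 12]

(s=1,f=2) a[fast]=2≠a[slow]=1 write a[2]=2 → slow++,fast++
(s=2,f=3) a[fast]=4≠a[slow]=2 write a[3]=4 → slow++,fast++
(s=3,f=4) a[fast]=5≠a[slow]=4 write a[4]=5 → slow++,fast++
(s=4,f=5) a[fast]=5=a[slow] dup → fast++
(s=4,f=6) a[fast]=8≠a[slow]=5 write a[5]=8 → slow++,fast++
(s=5,f=7) a[fast]=12≠a[slow]=8 write a[6]=12 → slow++,fast++
(s=6,f=8) a[fast]=12=a[slow] dup → fast++
(s=6,f=9) a[fast]=12=a[slow] dup → fast++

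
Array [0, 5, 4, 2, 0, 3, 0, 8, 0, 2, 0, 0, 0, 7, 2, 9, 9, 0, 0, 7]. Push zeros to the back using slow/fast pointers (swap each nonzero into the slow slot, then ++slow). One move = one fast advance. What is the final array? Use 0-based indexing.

slow=0 fast=0: a[fast]=0, fast++
slow=0 fast=1: a[fast]=5≠0 swap→a[0]=5, slow++,fast++
slow=1 fast=2: a[fast]=4≠0 swap→a[1]=4, slow++,fast++
slow=2 fast=3: a[fast]=2≠0 swap→a[2]=2, slow++,fast++
slow=3 fast=4: a[fast]=0, fast++
slow=3 fast=5: a[fast]=3≠0 swap→a[3]=3, slow++,fast++
slow=4 fast=6: a[fast]=0, fast++
slow=4 fast=7: a[fast]=8≠0 swap→a[4]=8, slow++,fast++
slow=5 fast=8: a[fast]=0, fast++
slow=5 fast=9: a[fast]=2≠0 swap→a[5]=2, slow++,fast++
slow=6 fast=10: a[fast]=0, fast++
slow=6 fast=11: a[fast]=0, fast++
slow=6 fast=12: a[fast]=0, fast++
slow=6 fast=13: a[fast]=7≠0 swap→a[6]=7, slow++,fast++
slow=7 fast=14: a[fast]=2≠0 swap→a[7]=2, slow++,fast++
slow=8 fast=15: a[fast]=9≠0 swap→a[8]=9, slow++,fast++
slow=9 fast=16: a[fast]=9≠0 swap→a[9]=9, slow++,fast++
slow=10 fast=17: a[fast]=0, fast++
slow=10 fast=18: a[fast]=0, fast++
slow=10 fast=19: a[fast]=7≠0 swap→a[10]=7, slow++,fast++

[5, 4, 2, 3, 8, 2, 7, 2, 9, 9, 7, 0, 0, 0, 0, 0, 0, 0, 0, 0]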